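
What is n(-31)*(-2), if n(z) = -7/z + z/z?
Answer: -76/31 ≈ -2.4516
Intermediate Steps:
n(z) = 1 - 7/z (n(z) = -7/z + 1 = 1 - 7/z)
n(-31)*(-2) = ((-7 - 31)/(-31))*(-2) = -1/31*(-38)*(-2) = (38/31)*(-2) = -76/31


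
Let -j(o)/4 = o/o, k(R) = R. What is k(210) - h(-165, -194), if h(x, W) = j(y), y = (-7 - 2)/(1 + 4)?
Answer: 214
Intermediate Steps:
y = -9/5 ≈ -1.8000
j(o) = -4 (j(o) = -4*o/o = -4*1 = -4)
h(x, W) = -4
k(210) - h(-165, -194) = 210 - 1*(-4) = 210 + 4 = 214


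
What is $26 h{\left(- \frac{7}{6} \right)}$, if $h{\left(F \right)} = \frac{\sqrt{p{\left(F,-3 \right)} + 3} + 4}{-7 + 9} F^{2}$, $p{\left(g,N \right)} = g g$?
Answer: $\frac{637}{9} + \frac{637 \sqrt{157}}{216} \approx 107.73$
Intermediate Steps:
$p{\left(g,N \right)} = g^{2}$
$h{\left(F \right)} = F^{2} \left(2 + \frac{\sqrt{3 + F^{2}}}{2}\right)$ ($h{\left(F \right)} = \frac{\sqrt{F^{2} + 3} + 4}{-7 + 9} F^{2} = \frac{\sqrt{3 + F^{2}} + 4}{2} F^{2} = \left(4 + \sqrt{3 + F^{2}}\right) \frac{1}{2} F^{2} = \left(2 + \frac{\sqrt{3 + F^{2}}}{2}\right) F^{2} = F^{2} \left(2 + \frac{\sqrt{3 + F^{2}}}{2}\right)$)
$26 h{\left(- \frac{7}{6} \right)} = 26 \frac{\left(- \frac{7}{6}\right)^{2} \left(4 + \sqrt{3 + \left(- \frac{7}{6}\right)^{2}}\right)}{2} = 26 \cdot \frac{1}{2} \cdot \frac{49}{36} \left(4 + \sqrt{3 + \frac{49}{36}}\right) = 26 \cdot \frac{1}{2} \cdot \frac{49}{36} \left(4 + \sqrt{\frac{157}{36}}\right) = 26 \cdot \frac{1}{2} \cdot \frac{49}{36} \left(4 + \frac{\sqrt{157}}{6}\right) = 26 \left(\frac{49}{18} + \frac{49 \sqrt{157}}{432}\right) = \frac{637}{9} + \frac{637 \sqrt{157}}{216}$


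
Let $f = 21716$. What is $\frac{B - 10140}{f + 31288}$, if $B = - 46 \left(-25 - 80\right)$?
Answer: $- \frac{885}{8834} \approx -0.10018$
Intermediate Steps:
$B = 4830$ ($B = \left(-46\right) \left(-105\right) = 4830$)
$\frac{B - 10140}{f + 31288} = \frac{4830 - 10140}{21716 + 31288} = - \frac{5310}{53004} = \left(-5310\right) \frac{1}{53004} = - \frac{885}{8834}$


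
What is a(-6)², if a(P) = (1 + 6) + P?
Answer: 1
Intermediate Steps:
a(P) = 7 + P
a(-6)² = (7 - 6)² = 1² = 1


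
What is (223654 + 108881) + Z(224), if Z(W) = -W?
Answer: 332311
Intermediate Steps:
(223654 + 108881) + Z(224) = (223654 + 108881) - 1*224 = 332535 - 224 = 332311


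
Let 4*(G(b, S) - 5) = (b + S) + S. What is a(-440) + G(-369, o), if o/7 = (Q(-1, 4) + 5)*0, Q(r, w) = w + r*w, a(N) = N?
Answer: -2109/4 ≈ -527.25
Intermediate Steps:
o = 0 (o = 7*((4*(1 - 1) + 5)*0) = 7*((4*0 + 5)*0) = 7*((0 + 5)*0) = 7*(5*0) = 7*0 = 0)
G(b, S) = 5 + S/2 + b/4 (G(b, S) = 5 + ((b + S) + S)/4 = 5 + ((S + b) + S)/4 = 5 + (b + 2*S)/4 = 5 + (S/2 + b/4) = 5 + S/2 + b/4)
a(-440) + G(-369, o) = -440 + (5 + (½)*0 + (¼)*(-369)) = -440 + (5 + 0 - 369/4) = -440 - 349/4 = -2109/4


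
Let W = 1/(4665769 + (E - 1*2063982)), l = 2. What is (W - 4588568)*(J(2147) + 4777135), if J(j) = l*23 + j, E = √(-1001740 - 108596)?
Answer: 4779328*(-36708544*√17349 + 11938476571015*I)/(-2601787*I + 8*√17349) ≈ -2.193e+13 - 4.0*I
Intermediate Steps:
E = 8*I*√17349 (E = √(-1110336) = 8*I*√17349 ≈ 1053.7*I)
J(j) = 46 + j (J(j) = 2*23 + j = 46 + j)
W = 1/(2601787 + 8*I*√17349) (W = 1/(4665769 + (8*I*√17349 - 1*2063982)) = 1/(4665769 + (8*I*√17349 - 2063982)) = 1/(4665769 + (-2063982 + 8*I*√17349)) = 1/(2601787 + 8*I*√17349) ≈ 3.8435e-7 - 1.56e-10*I)
(W - 4588568)*(J(2147) + 4777135) = ((2601787/6769296703705 - 8*I*√17349/6769296703705) - 4588568)*((46 + 2147) + 4777135) = (-31061378237123642653/6769296703705 - 8*I*√17349/6769296703705)*(2193 + 4777135) = (-31061378237123642653/6769296703705 - 8*I*√17349/6769296703705)*4779328 = -148452514727275664793477184/6769296703705 - 38234624*I*√17349/6769296703705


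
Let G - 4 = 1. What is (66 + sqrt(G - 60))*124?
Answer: 8184 + 124*I*sqrt(55) ≈ 8184.0 + 919.61*I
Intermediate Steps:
G = 5 (G = 4 + 1 = 5)
(66 + sqrt(G - 60))*124 = (66 + sqrt(5 - 60))*124 = (66 + sqrt(-55))*124 = (66 + I*sqrt(55))*124 = 8184 + 124*I*sqrt(55)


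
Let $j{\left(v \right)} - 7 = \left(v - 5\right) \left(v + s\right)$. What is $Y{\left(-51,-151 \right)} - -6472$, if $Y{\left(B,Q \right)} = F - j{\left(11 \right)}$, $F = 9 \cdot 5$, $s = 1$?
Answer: $6438$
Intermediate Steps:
$j{\left(v \right)} = 7 + \left(1 + v\right) \left(-5 + v\right)$ ($j{\left(v \right)} = 7 + \left(v - 5\right) \left(v + 1\right) = 7 + \left(-5 + v\right) \left(1 + v\right) = 7 + \left(1 + v\right) \left(-5 + v\right)$)
$F = 45$
$Y{\left(B,Q \right)} = -34$ ($Y{\left(B,Q \right)} = 45 - \left(2 + 11^{2} - 44\right) = 45 - \left(2 + 121 - 44\right) = 45 - 79 = -34$)
$Y{\left(-51,-151 \right)} - -6472 = -34 - -6472 = -34 + 6472 = 6438$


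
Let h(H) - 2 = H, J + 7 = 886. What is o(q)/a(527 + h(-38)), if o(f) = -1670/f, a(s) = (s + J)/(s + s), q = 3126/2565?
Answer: -70107435/71377 ≈ -982.21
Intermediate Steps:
q = 1042/855 (q = 3126*(1/2565) = 1042/855 ≈ 1.2187)
J = 879 (J = -7 + 886 = 879)
h(H) = 2 + H
a(s) = (879 + s)/(2*s) (a(s) = (s + 879)/(s + s) = (879 + s)/((2*s)) = (879 + s)*(1/(2*s)) = (879 + s)/(2*s))
o(q)/a(527 + h(-38)) = (-1670/1042/855)/(((879 + (527 + (2 - 38)))/(2*(527 + (2 - 38))))) = (-1670*855/1042)/(((879 + (527 - 36))/(2*(527 - 36)))) = -713925*982/(879 + 491)/521 = -713925/(521*((½)*(1/491)*1370)) = -713925/(521*685/491) = -713925/521*491/685 = -70107435/71377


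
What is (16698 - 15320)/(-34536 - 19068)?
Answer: -689/26802 ≈ -0.025707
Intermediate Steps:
(16698 - 15320)/(-34536 - 19068) = 1378/(-53604) = 1378*(-1/53604) = -689/26802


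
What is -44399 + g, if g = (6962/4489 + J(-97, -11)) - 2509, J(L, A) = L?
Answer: -210998483/4489 ≈ -47003.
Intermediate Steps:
g = -11691372/4489 (g = (6962/4489 - 97) - 2509 = -428471/4489 - 2509 = -11691372/4489 ≈ -2604.4)
-44399 + g = -44399 - 11691372/4489 = -210998483/4489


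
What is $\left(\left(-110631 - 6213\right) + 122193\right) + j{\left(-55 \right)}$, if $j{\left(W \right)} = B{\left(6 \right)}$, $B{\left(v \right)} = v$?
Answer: $5355$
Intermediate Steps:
$j{\left(W \right)} = 6$
$\left(\left(-110631 - 6213\right) + 122193\right) + j{\left(-55 \right)} = \left(\left(-110631 - 6213\right) + 122193\right) + 6 = \left(-116844 + 122193\right) + 6 = 5349 + 6 = 5355$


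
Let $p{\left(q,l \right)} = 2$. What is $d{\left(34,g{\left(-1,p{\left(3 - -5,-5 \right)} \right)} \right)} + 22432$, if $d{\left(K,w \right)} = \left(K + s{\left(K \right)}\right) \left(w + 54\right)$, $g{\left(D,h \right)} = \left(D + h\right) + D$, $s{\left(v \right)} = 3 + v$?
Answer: $26266$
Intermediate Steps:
$g{\left(D,h \right)} = h + 2 D$
$d{\left(K,w \right)} = \left(3 + 2 K\right) \left(54 + w\right)$ ($d{\left(K,w \right)} = \left(K + \left(3 + K\right)\right) \left(w + 54\right) = \left(3 + 2 K\right) \left(54 + w\right)$)
$d{\left(34,g{\left(-1,p{\left(3 - -5,-5 \right)} \right)} \right)} + 22432 = \left(162 + 108 \cdot 34 + 34 \left(2 + 2 \left(-1\right)\right) + \left(2 + 2 \left(-1\right)\right) \left(3 + 34\right)\right) + 22432 = \left(162 + 3672 + 34 \left(2 - 2\right) + \left(2 - 2\right) 37\right) + 22432 = \left(162 + 3672 + 34 \cdot 0 + 0 \cdot 37\right) + 22432 = \left(162 + 3672 + 0 + 0\right) + 22432 = 3834 + 22432 = 26266$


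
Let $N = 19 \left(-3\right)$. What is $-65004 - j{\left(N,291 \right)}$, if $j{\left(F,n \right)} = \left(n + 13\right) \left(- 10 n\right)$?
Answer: $819636$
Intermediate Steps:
$N = -57$
$j{\left(F,n \right)} = - 10 n \left(13 + n\right)$ ($j{\left(F,n \right)} = \left(13 + n\right) \left(- 10 n\right) = - 10 n \left(13 + n\right)$)
$-65004 - j{\left(N,291 \right)} = -65004 - \left(-10\right) 291 \left(13 + 291\right) = -65004 - \left(-10\right) 291 \cdot 304 = -65004 - -884640 = -65004 + 884640 = 819636$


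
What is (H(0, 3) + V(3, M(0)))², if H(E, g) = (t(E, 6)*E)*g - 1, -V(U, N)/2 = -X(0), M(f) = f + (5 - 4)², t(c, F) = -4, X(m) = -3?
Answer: 49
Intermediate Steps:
M(f) = 1 + f (M(f) = f + 1² = f + 1 = 1 + f)
V(U, N) = -6 (V(U, N) = -(-2)*(-3) = -2*3 = -6)
H(E, g) = -1 - 4*E*g (H(E, g) = (-4*E)*g - 1 = -4*E*g - 1 = -1 - 4*E*g)
(H(0, 3) + V(3, M(0)))² = ((-1 - 4*0*3) - 6)² = ((-1 + 0) - 6)² = (-1 - 6)² = (-7)² = 49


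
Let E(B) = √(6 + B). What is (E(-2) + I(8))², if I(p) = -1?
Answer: 1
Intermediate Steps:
(E(-2) + I(8))² = (√(6 - 2) - 1)² = (√4 - 1)² = (2 - 1)² = 1² = 1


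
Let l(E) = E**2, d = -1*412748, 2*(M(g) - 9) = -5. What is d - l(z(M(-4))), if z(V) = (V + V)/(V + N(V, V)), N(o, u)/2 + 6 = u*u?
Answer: -2575960437/6241 ≈ -4.1275e+5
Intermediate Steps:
N(o, u) = -12 + 2*u**2 (N(o, u) = -12 + 2*(u*u) = -12 + 2*u**2)
M(g) = 13/2 (M(g) = 9 + (1/2)*(-5) = 9 - 5/2 = 13/2)
d = -412748
z(V) = 2*V/(-12 + V + 2*V**2) (z(V) = (V + V)/(V + (-12 + 2*V**2)) = (2*V)/(-12 + V + 2*V**2) = 2*V/(-12 + V + 2*V**2))
d - l(z(M(-4))) = -412748 - (2*(13/2)/(-12 + 13/2 + 2*(13/2)**2))**2 = -412748 - (2*(13/2)/(-12 + 13/2 + 2*(169/4)))**2 = -412748 - (2*(13/2)/(-12 + 13/2 + 169/2))**2 = -412748 - (2*(13/2)/79)**2 = -412748 - (2*(13/2)*(1/79))**2 = -412748 - (13/79)**2 = -412748 - 1*169/6241 = -412748 - 169/6241 = -2575960437/6241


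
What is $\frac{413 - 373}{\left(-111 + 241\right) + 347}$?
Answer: $\frac{40}{477} \approx 0.083857$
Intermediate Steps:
$\frac{413 - 373}{\left(-111 + 241\right) + 347} = \frac{40}{130 + 347} = \frac{40}{477}$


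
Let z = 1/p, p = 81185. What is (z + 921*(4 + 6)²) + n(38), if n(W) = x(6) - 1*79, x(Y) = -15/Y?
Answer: 14941043847/162370 ≈ 92019.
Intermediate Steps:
z = 1/81185 ≈ 1.2318e-5
n(W) = -163/2 (n(W) = -15/6 - 1*79 = -15*⅙ - 79 = -5/2 - 79 = -163/2)
(z + 921*(4 + 6)²) + n(38) = (1/81185 + 921*(4 + 6)²) - 163/2 = (1/81185 + 921*10²) - 163/2 = (1/81185 + 921*100) - 163/2 = (1/81185 + 92100) - 163/2 = 7477138501/81185 - 163/2 = 14941043847/162370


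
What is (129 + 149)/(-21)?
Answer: -278/21 ≈ -13.238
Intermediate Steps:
(129 + 149)/(-21) = -1/21*278 = -278/21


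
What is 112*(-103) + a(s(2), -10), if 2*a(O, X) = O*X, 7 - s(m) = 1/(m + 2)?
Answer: -46279/4 ≈ -11570.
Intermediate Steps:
s(m) = 7 - 1/(2 + m) (s(m) = 7 - 1/(m + 2) = 7 - 1/(2 + m))
a(O, X) = O*X/2 (a(O, X) = (O*X)/2 = O*X/2)
112*(-103) + a(s(2), -10) = 112*(-103) + (1/2)*((13 + 7*2)/(2 + 2))*(-10) = -11536 + (1/2)*((13 + 14)/4)*(-10) = -11536 + (1/2)*((1/4)*27)*(-10) = -11536 + (1/2)*(27/4)*(-10) = -11536 - 135/4 = -46279/4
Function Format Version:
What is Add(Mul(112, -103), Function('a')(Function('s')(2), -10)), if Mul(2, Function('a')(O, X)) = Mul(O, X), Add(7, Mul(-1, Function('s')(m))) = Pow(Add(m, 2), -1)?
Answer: Rational(-46279, 4) ≈ -11570.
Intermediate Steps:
Function('s')(m) = Add(7, Mul(-1, Pow(Add(2, m), -1))) (Function('s')(m) = Add(7, Mul(-1, Pow(Add(m, 2), -1))) = Add(7, Mul(-1, Pow(Add(2, m), -1))))
Function('a')(O, X) = Mul(Rational(1, 2), O, X) (Function('a')(O, X) = Mul(Rational(1, 2), Mul(O, X)) = Mul(Rational(1, 2), O, X))
Add(Mul(112, -103), Function('a')(Function('s')(2), -10)) = Add(Mul(112, -103), Mul(Rational(1, 2), Mul(Pow(Add(2, 2), -1), Add(13, Mul(7, 2))), -10)) = Add(-11536, Mul(Rational(1, 2), Mul(Pow(4, -1), Add(13, 14)), -10)) = Add(-11536, Mul(Rational(1, 2), Mul(Rational(1, 4), 27), -10)) = Add(-11536, Mul(Rational(1, 2), Rational(27, 4), -10)) = Add(-11536, Rational(-135, 4)) = Rational(-46279, 4)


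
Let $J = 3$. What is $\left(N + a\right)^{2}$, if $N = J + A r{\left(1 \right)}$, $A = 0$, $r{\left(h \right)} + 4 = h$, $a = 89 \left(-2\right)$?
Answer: $30625$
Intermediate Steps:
$a = -178$
$r{\left(h \right)} = -4 + h$
$N = 3$ ($N = 3 + 0 \left(-4 + 1\right) = 3 + 0 \left(-3\right) = 3 + 0 = 3$)
$\left(N + a\right)^{2} = \left(3 - 178\right)^{2} = \left(-175\right)^{2} = 30625$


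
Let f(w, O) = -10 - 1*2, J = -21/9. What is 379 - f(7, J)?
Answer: 391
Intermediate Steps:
J = -7/3 (J = -21*⅑ = -7/3 ≈ -2.3333)
f(w, O) = -12 (f(w, O) = -10 - 2 = -12)
379 - f(7, J) = 379 - 1*(-12) = 379 + 12 = 391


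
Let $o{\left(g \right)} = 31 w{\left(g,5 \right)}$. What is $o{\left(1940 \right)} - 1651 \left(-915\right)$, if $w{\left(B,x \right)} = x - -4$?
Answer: $1510944$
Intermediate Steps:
$w{\left(B,x \right)} = 4 + x$ ($w{\left(B,x \right)} = x + 4 = 4 + x$)
$o{\left(g \right)} = 279$ ($o{\left(g \right)} = 31 \left(4 + 5\right) = 31 \cdot 9 = 279$)
$o{\left(1940 \right)} - 1651 \left(-915\right) = 279 - 1651 \left(-915\right) = 279 - -1510665 = 279 + 1510665 = 1510944$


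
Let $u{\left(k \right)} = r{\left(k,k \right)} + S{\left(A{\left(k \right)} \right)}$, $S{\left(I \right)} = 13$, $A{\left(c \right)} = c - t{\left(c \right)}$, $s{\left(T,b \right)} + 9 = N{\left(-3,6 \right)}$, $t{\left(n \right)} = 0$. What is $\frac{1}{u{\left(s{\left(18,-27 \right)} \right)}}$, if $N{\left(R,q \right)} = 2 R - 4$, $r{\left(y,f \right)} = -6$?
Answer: $\frac{1}{7} \approx 0.14286$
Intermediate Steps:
$N{\left(R,q \right)} = -4 + 2 R$
$s{\left(T,b \right)} = -19$ ($s{\left(T,b \right)} = -9 + \left(-4 + 2 \left(-3\right)\right) = -9 - 10 = -19$)
$A{\left(c \right)} = c$ ($A{\left(c \right)} = c - 0 = c + 0 = c$)
$u{\left(k \right)} = 7$ ($u{\left(k \right)} = -6 + 13 = 7$)
$\frac{1}{u{\left(s{\left(18,-27 \right)} \right)}} = \frac{1}{7}$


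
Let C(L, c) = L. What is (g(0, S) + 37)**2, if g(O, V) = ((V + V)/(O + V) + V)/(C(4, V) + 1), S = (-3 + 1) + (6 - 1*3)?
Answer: 35344/25 ≈ 1413.8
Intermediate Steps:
S = 1 (S = -2 + (6 - 3) = -2 + 3 = 1)
g(O, V) = V/5 + 2*V/(5*(O + V)) (g(O, V) = ((V + V)/(O + V) + V)/(4 + 1) = ((2*V)/(O + V) + V)/5 = (2*V/(O + V) + V)*(1/5) = (V + 2*V/(O + V))*(1/5) = V/5 + 2*V/(5*(O + V)))
(g(0, S) + 37)**2 = ((1/5)*1*(2 + 0 + 1)/(0 + 1) + 37)**2 = ((1/5)*1*3/1 + 37)**2 = ((1/5)*1*1*3 + 37)**2 = (3/5 + 37)**2 = (188/5)**2 = 35344/25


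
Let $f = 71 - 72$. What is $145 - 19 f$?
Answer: $164$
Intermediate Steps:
$f = -1$
$145 - 19 f = 145 - -19 = 145 + 19 = 164$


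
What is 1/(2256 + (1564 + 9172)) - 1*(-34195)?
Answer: 444261441/12992 ≈ 34195.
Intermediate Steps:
1/(2256 + (1564 + 9172)) - 1*(-34195) = 1/(2256 + 10736) + 34195 = 1/12992 + 34195 = 444261441/12992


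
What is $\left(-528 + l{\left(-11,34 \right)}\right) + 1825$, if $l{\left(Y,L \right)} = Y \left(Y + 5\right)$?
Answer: $1363$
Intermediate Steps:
$l{\left(Y,L \right)} = Y \left(5 + Y\right)$
$\left(-528 + l{\left(-11,34 \right)}\right) + 1825 = \left(-528 - 11 \left(5 - 11\right)\right) + 1825 = \left(-528 - -66\right) + 1825 = \left(-528 + 66\right) + 1825 = -462 + 1825 = 1363$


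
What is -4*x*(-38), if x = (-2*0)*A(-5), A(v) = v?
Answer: 0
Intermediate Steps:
x = 0 (x = -2*0*(-5) = 0*(-5) = 0)
-4*x*(-38) = -4*0*(-38) = 0*(-38) = 0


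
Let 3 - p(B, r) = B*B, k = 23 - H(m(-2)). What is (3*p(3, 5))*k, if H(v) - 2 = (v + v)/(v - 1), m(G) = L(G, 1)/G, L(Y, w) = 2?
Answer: -360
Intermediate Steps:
m(G) = 2/G
H(v) = 2 + 2*v/(-1 + v) (H(v) = 2 + (v + v)/(v - 1) = 2 + (2*v)/(-1 + v) = 2 + 2*v/(-1 + v))
k = 20 (k = 23 - 2*(-1 + 2*(2/(-2)))/(-1 + 2/(-2)) = 23 - 2*(-1 + 2*(2*(-½)))/(-1 + 2*(-½)) = 23 - 2*(-1 + 2*(-1))/(-1 - 1) = 23 - 2*(-1 - 2)/(-2) = 23 - 2*(-1)*(-3)/2 = 23 - 1*3 = 23 - 3 = 20)
p(B, r) = 3 - B² (p(B, r) = 3 - B*B = 3 - B²)
(3*p(3, 5))*k = (3*(3 - 1*3²))*20 = (3*(3 - 1*9))*20 = (3*(3 - 9))*20 = (3*(-6))*20 = -18*20 = -360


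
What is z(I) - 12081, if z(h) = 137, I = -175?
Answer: -11944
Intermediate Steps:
z(I) - 12081 = 137 - 12081 = -11944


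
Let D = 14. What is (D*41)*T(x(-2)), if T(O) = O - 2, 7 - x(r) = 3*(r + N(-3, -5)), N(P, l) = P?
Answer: 11480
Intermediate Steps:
x(r) = 16 - 3*r (x(r) = 7 - 3*(r - 3) = 7 - 3*(-3 + r) = 7 - (-9 + 3*r) = 7 + (9 - 3*r) = 16 - 3*r)
T(O) = -2 + O
(D*41)*T(x(-2)) = (14*41)*(-2 + (16 - 3*(-2))) = 574*(-2 + (16 + 6)) = 574*(-2 + 22) = 574*20 = 11480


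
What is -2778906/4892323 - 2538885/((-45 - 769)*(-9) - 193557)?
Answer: 3967842345523/303700734871 ≈ 13.065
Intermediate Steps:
-2778906/4892323 - 2538885/((-45 - 769)*(-9) - 193557) = -2778906*1/4892323 - 2538885/(-814*(-9) - 193557) = -2778906/4892323 - 2538885/(7326 - 193557) = -2778906/4892323 - 2538885/(-186231) = -2778906/4892323 - 2538885*(-1/186231) = -2778906/4892323 + 846295/62077 = 3967842345523/303700734871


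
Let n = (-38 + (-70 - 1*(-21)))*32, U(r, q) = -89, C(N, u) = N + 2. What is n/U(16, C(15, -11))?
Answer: 2784/89 ≈ 31.281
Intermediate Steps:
C(N, u) = 2 + N
n = -2784 (n = (-38 + (-70 + 21))*32 = (-38 - 49)*32 = -87*32 = -2784)
n/U(16, C(15, -11)) = -2784/(-89) = -2784*(-1/89) = 2784/89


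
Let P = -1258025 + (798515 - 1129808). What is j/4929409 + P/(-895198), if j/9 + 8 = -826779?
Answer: 586577916814/2206398538991 ≈ 0.26585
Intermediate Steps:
j = -7441083 (j = -72 + 9*(-826779) = -72 - 7441011 = -7441083)
P = -1589318 (P = -1258025 - 331293 = -1589318)
j/4929409 + P/(-895198) = -7441083/4929409 - 1589318/(-895198) = -7441083*1/4929409 - 1589318*(-1/895198) = -7441083/4929409 + 794659/447599 = 586577916814/2206398538991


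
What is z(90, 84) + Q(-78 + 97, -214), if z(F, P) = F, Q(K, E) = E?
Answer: -124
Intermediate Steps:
z(90, 84) + Q(-78 + 97, -214) = 90 - 214 = -124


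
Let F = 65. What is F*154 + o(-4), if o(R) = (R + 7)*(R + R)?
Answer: 9986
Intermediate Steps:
o(R) = 2*R*(7 + R) (o(R) = (7 + R)*(2*R) = 2*R*(7 + R))
F*154 + o(-4) = 65*154 + 2*(-4)*(7 - 4) = 10010 + 2*(-4)*3 = 10010 - 24 = 9986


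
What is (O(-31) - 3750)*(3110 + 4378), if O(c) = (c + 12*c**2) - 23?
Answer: 57867264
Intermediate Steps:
O(c) = -23 + c + 12*c**2
(O(-31) - 3750)*(3110 + 4378) = ((-23 - 31 + 12*(-31)**2) - 3750)*(3110 + 4378) = ((-23 - 31 + 12*961) - 3750)*7488 = ((-23 - 31 + 11532) - 3750)*7488 = (11478 - 3750)*7488 = 7728*7488 = 57867264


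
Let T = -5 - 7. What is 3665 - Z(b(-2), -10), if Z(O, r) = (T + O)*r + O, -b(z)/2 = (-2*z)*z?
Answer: 3689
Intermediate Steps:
b(z) = 4*z**2 (b(z) = -2*(-2*z)*z = -(-4)*z**2 = 4*z**2)
T = -12
Z(O, r) = O + r*(-12 + O) (Z(O, r) = (-12 + O)*r + O = r*(-12 + O) + O = O + r*(-12 + O))
3665 - Z(b(-2), -10) = 3665 - (4*(-2)**2 - 12*(-10) + (4*(-2)**2)*(-10)) = 3665 - (4*4 + 120 + (4*4)*(-10)) = 3665 - (16 + 120 + 16*(-10)) = 3665 - (16 + 120 - 160) = 3665 - 1*(-24) = 3665 + 24 = 3689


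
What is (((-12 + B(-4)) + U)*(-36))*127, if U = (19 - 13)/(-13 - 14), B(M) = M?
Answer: 74168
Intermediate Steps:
U = -2/9 (U = 6/(-27) = 6*(-1/27) = -2/9 ≈ -0.22222)
(((-12 + B(-4)) + U)*(-36))*127 = (((-12 - 4) - 2/9)*(-36))*127 = ((-16 - 2/9)*(-36))*127 = -146/9*(-36)*127 = 584*127 = 74168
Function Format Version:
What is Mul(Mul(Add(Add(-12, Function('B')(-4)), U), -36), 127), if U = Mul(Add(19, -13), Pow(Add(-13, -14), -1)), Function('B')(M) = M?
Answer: 74168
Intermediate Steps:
U = Rational(-2, 9) (U = Mul(6, Pow(-27, -1)) = Mul(6, Rational(-1, 27)) = Rational(-2, 9) ≈ -0.22222)
Mul(Mul(Add(Add(-12, Function('B')(-4)), U), -36), 127) = Mul(Mul(Add(Add(-12, -4), Rational(-2, 9)), -36), 127) = Mul(Mul(Add(-16, Rational(-2, 9)), -36), 127) = Mul(Mul(Rational(-146, 9), -36), 127) = Mul(584, 127) = 74168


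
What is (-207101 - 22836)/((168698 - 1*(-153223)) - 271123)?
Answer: -229937/50798 ≈ -4.5265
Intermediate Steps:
(-207101 - 22836)/((168698 - 1*(-153223)) - 271123) = -229937/((168698 + 153223) - 271123) = -229937/(321921 - 271123) = -229937/50798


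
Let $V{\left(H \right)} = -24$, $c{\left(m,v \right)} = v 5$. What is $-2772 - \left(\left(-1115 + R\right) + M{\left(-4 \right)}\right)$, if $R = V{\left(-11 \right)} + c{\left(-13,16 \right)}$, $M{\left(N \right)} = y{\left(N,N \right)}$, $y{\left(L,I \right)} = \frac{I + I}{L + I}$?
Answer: $-1714$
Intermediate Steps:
$c{\left(m,v \right)} = 5 v$
$y{\left(L,I \right)} = \frac{2 I}{I + L}$
$M{\left(N \right)} = 1$ ($M{\left(N \right)} = \frac{2 N}{N + N} = \frac{2 N}{2 N} = 2 N \frac{1}{2 N} = 1$)
$R = 56$ ($R = -24 + 5 \cdot 16 = -24 + 80 = 56$)
$-2772 - \left(\left(-1115 + R\right) + M{\left(-4 \right)}\right) = -2772 - \left(\left(-1115 + 56\right) + 1\right) = -2772 - \left(-1059 + 1\right) = -2772 - -1058 = -2772 + 1058 = -1714$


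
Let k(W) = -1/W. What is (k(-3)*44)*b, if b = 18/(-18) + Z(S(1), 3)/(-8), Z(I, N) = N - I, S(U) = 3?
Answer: -44/3 ≈ -14.667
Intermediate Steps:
b = -1 (b = 18/(-18) + (3 - 1*3)/(-8) = 18*(-1/18) + (3 - 3)*(-⅛) = -1 + 0*(-⅛) = -1 + 0 = -1)
(k(-3)*44)*b = (-1/(-3)*44)*(-1) = (-1*(-⅓)*44)*(-1) = ((⅓)*44)*(-1) = (44/3)*(-1) = -44/3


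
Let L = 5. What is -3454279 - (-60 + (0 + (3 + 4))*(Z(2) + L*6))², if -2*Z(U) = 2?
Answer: -3474728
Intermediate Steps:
Z(U) = -1 (Z(U) = -½*2 = -1)
-3454279 - (-60 + (0 + (3 + 4))*(Z(2) + L*6))² = -3454279 - (-60 + (0 + (3 + 4))*(-1 + 5*6))² = -3454279 - (-60 + (0 + 7)*(-1 + 30))² = -3454279 - (-60 + 7*29)² = -3454279 - (-60 + 203)² = -3454279 - 1*143² = -3454279 - 1*20449 = -3454279 - 20449 = -3474728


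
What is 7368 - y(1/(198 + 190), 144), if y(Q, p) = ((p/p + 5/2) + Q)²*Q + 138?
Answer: 422310203679/58411072 ≈ 7230.0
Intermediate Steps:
y(Q, p) = 138 + Q*(7/2 + Q)² (y(Q, p) = ((1 + 5*(½)) + Q)²*Q + 138 = ((1 + 5/2) + Q)²*Q + 138 = (7/2 + Q)²*Q + 138 = Q*(7/2 + Q)² + 138 = 138 + Q*(7/2 + Q)²)
7368 - y(1/(198 + 190), 144) = 7368 - (138 + (7 + 2/(198 + 190))²/(4*(198 + 190))) = 7368 - (138 + (¼)*(7 + 2/388)²/388) = 7368 - (138 + (¼)*(1/388)*(7 + 2*(1/388))²) = 7368 - (138 + (¼)*(1/388)*(7 + 1/194)²) = 7368 - (138 + (¼)*(1/388)*(1359/194)²) = 7368 - (138 + (¼)*(1/388)*(1846881/37636)) = 7368 - (138 + 1846881/58411072) = 7368 - 1*8062574817/58411072 = 7368 - 8062574817/58411072 = 422310203679/58411072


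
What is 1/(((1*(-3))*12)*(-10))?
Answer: 1/360 ≈ 0.0027778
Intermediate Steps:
1/(((1*(-3))*12)*(-10)) = 1/(-3*12*(-10)) = 1/(-36*(-10)) = 1/360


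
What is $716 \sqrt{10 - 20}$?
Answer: $716 i \sqrt{10} \approx 2264.2 i$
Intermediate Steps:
$716 \sqrt{10 - 20} = 716 \sqrt{-10} = 716 i \sqrt{10}$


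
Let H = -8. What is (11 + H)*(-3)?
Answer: -9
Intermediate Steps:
(11 + H)*(-3) = (11 - 8)*(-3) = 3*(-3) = -9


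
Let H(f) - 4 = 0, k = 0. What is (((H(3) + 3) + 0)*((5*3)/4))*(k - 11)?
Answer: -1155/4 ≈ -288.75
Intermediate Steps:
H(f) = 4 (H(f) = 4 + 0 = 4)
(((H(3) + 3) + 0)*((5*3)/4))*(k - 11) = (((4 + 3) + 0)*((5*3)/4))*(0 - 11) = ((7 + 0)*(15*(¼)))*(-11) = (7*(15/4))*(-11) = (105/4)*(-11) = -1155/4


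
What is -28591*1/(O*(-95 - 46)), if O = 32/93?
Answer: 886321/1504 ≈ 589.31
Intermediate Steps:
O = 32/93 (O = 32*(1/93) = 32/93 ≈ 0.34409)
-28591*1/(O*(-95 - 46)) = -28591*93/(32*(-95 - 46)) = -28591/((32/93)*(-141)) = -28591/(-1504/31) = -28591*(-31/1504) = 886321/1504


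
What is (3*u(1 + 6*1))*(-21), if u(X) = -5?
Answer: 315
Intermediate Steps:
(3*u(1 + 6*1))*(-21) = (3*(-5))*(-21) = -15*(-21) = 315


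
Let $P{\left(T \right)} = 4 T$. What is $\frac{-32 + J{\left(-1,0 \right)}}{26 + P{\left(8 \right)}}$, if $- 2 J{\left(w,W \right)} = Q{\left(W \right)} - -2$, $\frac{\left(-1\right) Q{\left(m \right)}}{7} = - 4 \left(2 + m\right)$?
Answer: $- \frac{61}{58} \approx -1.0517$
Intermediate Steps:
$Q{\left(m \right)} = 56 + 28 m$ ($Q{\left(m \right)} = - 7 \left(- 4 \left(2 + m\right)\right) = - 7 \left(-8 - 4 m\right) = 56 + 28 m$)
$J{\left(w,W \right)} = -29 - 14 W$ ($J{\left(w,W \right)} = - \frac{\left(56 + 28 W\right) - -2}{2} = - \frac{\left(56 + 28 W\right) + 2}{2} = - \frac{58 + 28 W}{2} = -29 - 14 W$)
$\frac{-32 + J{\left(-1,0 \right)}}{26 + P{\left(8 \right)}} = \frac{-32 - 29}{26 + 4 \cdot 8} = \frac{-32 + \left(-29 + 0\right)}{26 + 32} = \frac{-32 - 29}{58} = \left(-61\right) \frac{1}{58} = - \frac{61}{58}$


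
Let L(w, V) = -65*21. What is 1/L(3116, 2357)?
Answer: -1/1365 ≈ -0.00073260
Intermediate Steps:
L(w, V) = -1365
1/L(3116, 2357) = 1/(-1365) = -1/1365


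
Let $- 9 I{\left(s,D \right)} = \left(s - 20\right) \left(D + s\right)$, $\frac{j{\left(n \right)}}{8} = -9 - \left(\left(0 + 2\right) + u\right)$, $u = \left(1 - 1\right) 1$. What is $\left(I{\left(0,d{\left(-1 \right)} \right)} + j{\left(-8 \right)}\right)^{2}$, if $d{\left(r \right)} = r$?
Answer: $\frac{659344}{81} \approx 8140.0$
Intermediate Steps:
$u = 0$ ($u = 0 \cdot 1 = 0$)
$j{\left(n \right)} = -88$ ($j{\left(n \right)} = 8 \left(-9 - \left(\left(0 + 2\right) + 0\right)\right) = 8 \left(-9 - \left(2 + 0\right)\right) = 8 \left(-9 - 2\right) = 8 \left(-11\right) = -88$)
$I{\left(s,D \right)} = - \frac{\left(-20 + s\right) \left(D + s\right)}{9}$ ($I{\left(s,D \right)} = - \frac{\left(s - 20\right) \left(D + s\right)}{9} = - \frac{\left(-20 + s\right) \left(D + s\right)}{9}$)
$\left(I{\left(0,d{\left(-1 \right)} \right)} + j{\left(-8 \right)}\right)^{2} = \left(\left(- \frac{0^{2}}{9} + \frac{20}{9} \left(-1\right) + \frac{20}{9} \cdot 0 - \left(- \frac{1}{9}\right) 0\right) - 88\right)^{2} = \left(\left(\left(- \frac{1}{9}\right) 0 - \frac{20}{9} + 0 + 0\right) - 88\right)^{2} = \left(\left(0 - \frac{20}{9} + 0 + 0\right) - 88\right)^{2} = \left(- \frac{20}{9} - 88\right)^{2} = \left(- \frac{812}{9}\right)^{2} = \frac{659344}{81}$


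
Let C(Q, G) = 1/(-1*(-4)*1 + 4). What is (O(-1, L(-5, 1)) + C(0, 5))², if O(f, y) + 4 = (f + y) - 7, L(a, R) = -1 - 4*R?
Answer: 18225/64 ≈ 284.77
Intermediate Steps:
O(f, y) = -11 + f + y (O(f, y) = -4 + ((f + y) - 7) = -4 + (-7 + f + y) = -11 + f + y)
C(Q, G) = ⅛ (C(Q, G) = 1/(4*1 + 4) = 1/(4 + 4) = 1/8 = ⅛)
(O(-1, L(-5, 1)) + C(0, 5))² = ((-11 - 1 + (-1 - 4*1)) + ⅛)² = ((-11 - 1 + (-1 - 4)) + ⅛)² = ((-11 - 1 - 5) + ⅛)² = (-17 + ⅛)² = (-135/8)² = 18225/64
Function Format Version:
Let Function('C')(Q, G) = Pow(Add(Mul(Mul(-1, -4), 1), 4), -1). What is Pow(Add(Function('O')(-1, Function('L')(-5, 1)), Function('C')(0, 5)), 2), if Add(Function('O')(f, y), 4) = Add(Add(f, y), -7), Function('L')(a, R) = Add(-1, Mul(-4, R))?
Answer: Rational(18225, 64) ≈ 284.77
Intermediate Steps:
Function('O')(f, y) = Add(-11, f, y) (Function('O')(f, y) = Add(-4, Add(Add(f, y), -7)) = Add(-4, Add(-7, f, y)) = Add(-11, f, y))
Function('C')(Q, G) = Rational(1, 8) (Function('C')(Q, G) = Pow(Add(Mul(4, 1), 4), -1) = Pow(Add(4, 4), -1) = Pow(8, -1) = Rational(1, 8))
Pow(Add(Function('O')(-1, Function('L')(-5, 1)), Function('C')(0, 5)), 2) = Pow(Add(Add(-11, -1, Add(-1, Mul(-4, 1))), Rational(1, 8)), 2) = Pow(Add(Add(-11, -1, Add(-1, -4)), Rational(1, 8)), 2) = Pow(Add(Add(-11, -1, -5), Rational(1, 8)), 2) = Pow(Add(-17, Rational(1, 8)), 2) = Pow(Rational(-135, 8), 2) = Rational(18225, 64)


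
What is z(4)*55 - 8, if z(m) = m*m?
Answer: 872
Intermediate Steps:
z(m) = m²
z(4)*55 - 8 = 4²*55 - 8 = 16*55 - 8 = 880 - 8 = 872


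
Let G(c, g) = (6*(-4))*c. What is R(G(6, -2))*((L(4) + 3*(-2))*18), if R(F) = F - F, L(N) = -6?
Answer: 0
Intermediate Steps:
G(c, g) = -24*c
R(F) = 0
R(G(6, -2))*((L(4) + 3*(-2))*18) = 0*((-6 + 3*(-2))*18) = 0*((-6 - 6)*18) = 0*(-12*18) = 0*(-216) = 0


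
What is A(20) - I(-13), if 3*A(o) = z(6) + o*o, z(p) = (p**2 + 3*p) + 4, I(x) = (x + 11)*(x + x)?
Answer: 302/3 ≈ 100.67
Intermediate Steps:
I(x) = 2*x*(11 + x) (I(x) = (11 + x)*(2*x) = 2*x*(11 + x))
z(p) = 4 + p**2 + 3*p
A(o) = 58/3 + o**2/3 (A(o) = ((4 + 6**2 + 3*6) + o*o)/3 = ((4 + 36 + 18) + o**2)/3 = (58 + o**2)/3 = 58/3 + o**2/3)
A(20) - I(-13) = (58/3 + (1/3)*20**2) - 2*(-13)*(11 - 13) = (58/3 + (1/3)*400) - 2*(-13)*(-2) = (58/3 + 400/3) - 1*52 = 458/3 - 52 = 302/3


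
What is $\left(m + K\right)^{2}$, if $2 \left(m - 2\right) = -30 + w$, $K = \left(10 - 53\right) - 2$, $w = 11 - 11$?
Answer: $3364$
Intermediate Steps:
$w = 0$ ($w = 11 - 11 = 0$)
$K = -45$ ($K = -43 - 2 = -45$)
$m = -13$ ($m = 2 + \frac{-30 + 0}{2} = 2 + \frac{1}{2} \left(-30\right) = 2 - 15 = -13$)
$\left(m + K\right)^{2} = \left(-13 - 45\right)^{2} = \left(-58\right)^{2} = 3364$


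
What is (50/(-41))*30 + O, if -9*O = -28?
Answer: -12352/369 ≈ -33.474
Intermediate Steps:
O = 28/9 (O = -⅑*(-28) = 28/9 ≈ 3.1111)
(50/(-41))*30 + O = (50/(-41))*30 + 28/9 = (50*(-1/41))*30 + 28/9 = -50/41*30 + 28/9 = -1500/41 + 28/9 = -12352/369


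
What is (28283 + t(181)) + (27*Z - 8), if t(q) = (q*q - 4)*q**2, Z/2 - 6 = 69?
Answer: 1073184402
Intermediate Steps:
Z = 150 (Z = 12 + 2*69 = 12 + 138 = 150)
t(q) = q**2*(-4 + q**2) (t(q) = (q**2 - 4)*q**2 = (-4 + q**2)*q**2 = q**2*(-4 + q**2))
(28283 + t(181)) + (27*Z - 8) = (28283 + 181**2*(-4 + 181**2)) + (27*150 - 8) = (28283 + 32761*(-4 + 32761)) + (4050 - 8) = (28283 + 32761*32757) + 4042 = (28283 + 1073152077) + 4042 = 1073180360 + 4042 = 1073184402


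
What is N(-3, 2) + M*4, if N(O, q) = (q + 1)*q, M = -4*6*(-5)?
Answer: 486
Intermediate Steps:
M = 120 (M = -24*(-5) = 120)
N(O, q) = q*(1 + q) (N(O, q) = (1 + q)*q = q*(1 + q))
N(-3, 2) + M*4 = 2*(1 + 2) + 120*4 = 2*3 + 480 = 6 + 480 = 486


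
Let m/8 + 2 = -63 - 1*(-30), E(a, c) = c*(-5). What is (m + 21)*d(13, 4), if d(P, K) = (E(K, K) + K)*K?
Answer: 16576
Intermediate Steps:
E(a, c) = -5*c
m = -280 (m = -16 + 8*(-63 - 1*(-30)) = -16 + 8*(-63 + 30) = -16 + 8*(-33) = -16 - 264 = -280)
d(P, K) = -4*K² (d(P, K) = (-5*K + K)*K = (-4*K)*K = -4*K²)
(m + 21)*d(13, 4) = (-280 + 21)*(-4*4²) = -(-1036)*16 = -259*(-64) = 16576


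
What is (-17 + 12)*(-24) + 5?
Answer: 125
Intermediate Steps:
(-17 + 12)*(-24) + 5 = -5*(-24) + 5 = 120 + 5 = 125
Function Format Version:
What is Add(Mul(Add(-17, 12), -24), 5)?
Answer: 125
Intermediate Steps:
Add(Mul(Add(-17, 12), -24), 5) = Add(Mul(-5, -24), 5) = Add(120, 5) = 125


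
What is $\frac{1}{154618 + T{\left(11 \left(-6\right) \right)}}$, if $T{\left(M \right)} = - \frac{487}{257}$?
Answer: $\frac{257}{39736339} \approx 6.4676 \cdot 10^{-6}$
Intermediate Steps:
$T{\left(M \right)} = - \frac{487}{257}$ ($T{\left(M \right)} = \left(-487\right) \frac{1}{257} = - \frac{487}{257}$)
$\frac{1}{154618 + T{\left(11 \left(-6\right) \right)}} = \frac{1}{154618 - \frac{487}{257}} = \frac{1}{\frac{39736339}{257}} = \frac{257}{39736339}$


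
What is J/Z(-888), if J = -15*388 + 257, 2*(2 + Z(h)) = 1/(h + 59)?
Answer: 9223454/3317 ≈ 2780.7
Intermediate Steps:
Z(h) = -2 + 1/(2*(59 + h)) (Z(h) = -2 + 1/(2*(h + 59)) = -2 + 1/(2*(59 + h)))
J = -5563 (J = -5820 + 257 = -5563)
J/Z(-888) = -5563*2*(59 - 888)/(-235 - 4*(-888)) = -5563*(-1658/(-235 + 3552)) = -5563/((½)*(-1/829)*3317) = -5563/(-3317/1658) = -5563*(-1658/3317) = 9223454/3317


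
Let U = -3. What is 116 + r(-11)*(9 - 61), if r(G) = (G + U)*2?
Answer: 1572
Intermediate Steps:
r(G) = -6 + 2*G (r(G) = (G - 3)*2 = (-3 + G)*2 = -6 + 2*G)
116 + r(-11)*(9 - 61) = 116 + (-6 + 2*(-11))*(9 - 61) = 116 + (-6 - 22)*(-52) = 116 - 28*(-52) = 116 + 1456 = 1572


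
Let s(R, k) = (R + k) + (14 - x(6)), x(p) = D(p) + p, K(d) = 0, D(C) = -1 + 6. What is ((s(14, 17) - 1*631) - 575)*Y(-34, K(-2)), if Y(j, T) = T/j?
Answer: 0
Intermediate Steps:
D(C) = 5
x(p) = 5 + p
s(R, k) = 3 + R + k (s(R, k) = (R + k) + (14 - (5 + 6)) = (R + k) + (14 - 1*11) = (R + k) + (14 - 11) = (R + k) + 3 = 3 + R + k)
((s(14, 17) - 1*631) - 575)*Y(-34, K(-2)) = (((3 + 14 + 17) - 1*631) - 575)*(0/(-34)) = ((34 - 631) - 575)*(0*(-1/34)) = (-597 - 575)*0 = -1172*0 = 0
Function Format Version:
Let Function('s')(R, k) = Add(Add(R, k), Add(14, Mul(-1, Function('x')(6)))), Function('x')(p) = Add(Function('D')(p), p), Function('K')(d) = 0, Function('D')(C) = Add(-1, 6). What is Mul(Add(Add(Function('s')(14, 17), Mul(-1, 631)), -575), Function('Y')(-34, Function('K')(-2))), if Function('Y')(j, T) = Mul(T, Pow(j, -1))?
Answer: 0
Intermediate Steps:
Function('D')(C) = 5
Function('x')(p) = Add(5, p)
Function('s')(R, k) = Add(3, R, k) (Function('s')(R, k) = Add(Add(R, k), Add(14, Mul(-1, Add(5, 6)))) = Add(Add(R, k), Add(14, Mul(-1, 11))) = Add(Add(R, k), Add(14, -11)) = Add(Add(R, k), 3) = Add(3, R, k))
Mul(Add(Add(Function('s')(14, 17), Mul(-1, 631)), -575), Function('Y')(-34, Function('K')(-2))) = Mul(Add(Add(Add(3, 14, 17), Mul(-1, 631)), -575), Mul(0, Pow(-34, -1))) = Mul(Add(Add(34, -631), -575), Mul(0, Rational(-1, 34))) = Mul(Add(-597, -575), 0) = Mul(-1172, 0) = 0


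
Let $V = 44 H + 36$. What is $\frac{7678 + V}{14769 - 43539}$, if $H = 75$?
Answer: $- \frac{5507}{14385} \approx -0.38283$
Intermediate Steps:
$V = 3336$ ($V = 44 \cdot 75 + 36 = 3300 + 36 = 3336$)
$\frac{7678 + V}{14769 - 43539} = \frac{7678 + 3336}{14769 - 43539} = \frac{11014}{-28770} = 11014 \left(- \frac{1}{28770}\right) = - \frac{5507}{14385}$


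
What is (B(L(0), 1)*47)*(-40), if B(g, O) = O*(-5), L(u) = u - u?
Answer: 9400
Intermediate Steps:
L(u) = 0
B(g, O) = -5*O
(B(L(0), 1)*47)*(-40) = (-5*1*47)*(-40) = -5*47*(-40) = -235*(-40) = 9400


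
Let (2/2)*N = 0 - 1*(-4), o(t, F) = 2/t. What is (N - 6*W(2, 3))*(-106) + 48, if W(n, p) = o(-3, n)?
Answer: -800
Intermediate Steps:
N = 4 (N = 0 - 1*(-4) = 0 + 4 = 4)
W(n, p) = -⅔ (W(n, p) = 2/(-3) = 2*(-⅓) = -⅔)
(N - 6*W(2, 3))*(-106) + 48 = (4 - 6*(-⅔))*(-106) + 48 = (4 + 4)*(-106) + 48 = 8*(-106) + 48 = -848 + 48 = -800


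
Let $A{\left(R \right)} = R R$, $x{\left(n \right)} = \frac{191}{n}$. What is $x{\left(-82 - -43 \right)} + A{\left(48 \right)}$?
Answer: $\frac{89665}{39} \approx 2299.1$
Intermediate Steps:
$A{\left(R \right)} = R^{2}$
$x{\left(-82 - -43 \right)} + A{\left(48 \right)} = \frac{191}{-82 - -43} + 48^{2} = \frac{191}{-82 + 43} + 2304 = \frac{191}{-39} + 2304 = 191 \left(- \frac{1}{39}\right) + 2304 = - \frac{191}{39} + 2304 = \frac{89665}{39}$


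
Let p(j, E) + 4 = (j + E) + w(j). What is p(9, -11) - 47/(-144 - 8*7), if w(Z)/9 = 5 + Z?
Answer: 24047/200 ≈ 120.23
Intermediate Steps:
w(Z) = 45 + 9*Z (w(Z) = 9*(5 + Z) = 45 + 9*Z)
p(j, E) = 41 + E + 10*j (p(j, E) = -4 + ((j + E) + (45 + 9*j)) = -4 + ((E + j) + (45 + 9*j)) = -4 + (45 + E + 10*j) = 41 + E + 10*j)
p(9, -11) - 47/(-144 - 8*7) = (41 - 11 + 10*9) - 47/(-144 - 8*7) = (41 - 11 + 90) - 47/(-144 - 56) = 120 - 47/(-200) = 120 - 1/200*(-47) = 120 + 47/200 = 24047/200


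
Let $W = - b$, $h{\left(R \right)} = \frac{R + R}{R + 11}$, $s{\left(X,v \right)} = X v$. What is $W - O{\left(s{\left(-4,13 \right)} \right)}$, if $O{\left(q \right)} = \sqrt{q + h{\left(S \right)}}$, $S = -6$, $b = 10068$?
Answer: $-10068 - \frac{4 i \sqrt{85}}{5} \approx -10068.0 - 7.3756 i$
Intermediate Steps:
$h{\left(R \right)} = \frac{2 R}{11 + R}$
$W = -10068$ ($W = \left(-1\right) 10068 = -10068$)
$O{\left(q \right)} = \sqrt{- \frac{12}{5} + q}$ ($O{\left(q \right)} = \sqrt{q + 2 \left(-6\right) \frac{1}{11 - 6}} = \sqrt{q + 2 \left(-6\right) \frac{1}{5}} = \sqrt{q - \frac{12}{5}} = \sqrt{- \frac{12}{5} + q}$)
$W - O{\left(s{\left(-4,13 \right)} \right)} = -10068 - \frac{\sqrt{-60 + 25 \left(\left(-4\right) 13\right)}}{5} = -10068 - \frac{\sqrt{-60 + 25 \left(-52\right)}}{5} = -10068 - \frac{\sqrt{-60 - 1300}}{5} = -10068 - \frac{\sqrt{-1360}}{5} = -10068 - \frac{4 i \sqrt{85}}{5}$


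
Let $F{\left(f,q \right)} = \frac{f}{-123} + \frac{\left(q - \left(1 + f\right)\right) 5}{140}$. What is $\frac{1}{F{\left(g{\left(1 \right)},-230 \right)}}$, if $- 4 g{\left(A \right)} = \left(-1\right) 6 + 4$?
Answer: $- \frac{6888}{56977} \approx -0.12089$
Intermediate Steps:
$g{\left(A \right)} = \frac{1}{2}$ ($g{\left(A \right)} = - \frac{\left(-1\right) 6 + 4}{4} = - \frac{-6 + 4}{4} = \left(- \frac{1}{4}\right) \left(-2\right) = \frac{1}{2}$)
$F{\left(f,q \right)} = - \frac{1}{28} - \frac{151 f}{3444} + \frac{q}{28}$ ($F{\left(f,q \right)} = f \left(- \frac{1}{123}\right) + \left(-1 + q - f\right) 5 \cdot \frac{1}{140} = - \frac{f}{123} + \left(-5 - 5 f + 5 q\right) \frac{1}{140} = - \frac{f}{123} - \left(\frac{1}{28} - \frac{q}{28} + \frac{f}{28}\right) = - \frac{1}{28} - \frac{151 f}{3444} + \frac{q}{28}$)
$\frac{1}{F{\left(g{\left(1 \right)},-230 \right)}} = \frac{1}{- \frac{1}{28} - \frac{151}{6888} + \frac{1}{28} \left(-230\right)} = \frac{1}{- \frac{1}{28} - \frac{151}{6888} - \frac{115}{14}} = \frac{1}{- \frac{56977}{6888}} = - \frac{6888}{56977}$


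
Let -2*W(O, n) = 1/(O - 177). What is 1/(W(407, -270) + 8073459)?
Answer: 460/3713791139 ≈ 1.2386e-7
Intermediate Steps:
W(O, n) = -1/(2*(-177 + O)) (W(O, n) = -1/(2*(O - 177)) = -1/(2*(-177 + O)))
1/(W(407, -270) + 8073459) = 1/(-1/(-354 + 2*407) + 8073459) = 1/(-1/(-354 + 814) + 8073459) = 1/(-1/460 + 8073459) = 1/(3713791139/460) = 460/3713791139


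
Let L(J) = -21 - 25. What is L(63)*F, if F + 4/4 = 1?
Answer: 0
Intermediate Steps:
F = 0 (F = -1 + 1 = 0)
L(J) = -46
L(63)*F = -46*0 = 0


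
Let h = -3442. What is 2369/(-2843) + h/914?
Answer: -5975436/1299251 ≈ -4.5991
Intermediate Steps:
2369/(-2843) + h/914 = 2369/(-2843) - 3442/914 = 2369*(-1/2843) - 3442*1/914 = -2369/2843 - 1721/457 = -5975436/1299251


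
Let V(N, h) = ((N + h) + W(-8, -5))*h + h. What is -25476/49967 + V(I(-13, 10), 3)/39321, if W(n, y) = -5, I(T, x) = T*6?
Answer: -337861325/654917469 ≈ -0.51588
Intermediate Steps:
I(T, x) = 6*T
V(N, h) = h + h*(-5 + N + h) (V(N, h) = ((N + h) - 5)*h + h = (-5 + N + h)*h + h = h*(-5 + N + h) + h = h + h*(-5 + N + h))
-25476/49967 + V(I(-13, 10), 3)/39321 = -25476/49967 + (3*(-4 + 6*(-13) + 3))/39321 = -25476*1/49967 + (3*(-4 - 78 + 3))*(1/39321) = -25476/49967 + (3*(-79))*(1/39321) = -25476/49967 - 237*1/39321 = -25476/49967 - 79/13107 = -337861325/654917469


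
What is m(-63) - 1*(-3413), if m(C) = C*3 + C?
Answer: 3161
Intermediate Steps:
m(C) = 4*C (m(C) = 3*C + C = 4*C)
m(-63) - 1*(-3413) = 4*(-63) - 1*(-3413) = -252 + 3413 = 3161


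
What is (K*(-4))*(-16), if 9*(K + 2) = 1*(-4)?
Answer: -1408/9 ≈ -156.44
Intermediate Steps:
K = -22/9 (K = -2 + (1*(-4))/9 = -2 + (⅑)*(-4) = -2 - 4/9 = -22/9 ≈ -2.4444)
(K*(-4))*(-16) = -22/9*(-4)*(-16) = (88/9)*(-16) = -1408/9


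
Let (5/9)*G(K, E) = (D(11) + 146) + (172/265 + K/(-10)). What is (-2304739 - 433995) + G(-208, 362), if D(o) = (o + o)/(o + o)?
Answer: -3628420799/1325 ≈ -2.7384e+6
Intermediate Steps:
D(o) = 1 (D(o) = (2*o)/((2*o)) = (2*o)*(1/(2*o)) = 1)
G(K, E) = 352143/1325 - 9*K/50 (G(K, E) = 9*((1 + 146) + (172/265 + K/(-10)))/5 = 9*(147 + (172*(1/265) + K*(-1/10)))/5 = 9*(147 + (172/265 - K/10))/5 = 9*(39127/265 - K/10)/5 = 352143/1325 - 9*K/50)
(-2304739 - 433995) + G(-208, 362) = (-2304739 - 433995) + (352143/1325 - 9/50*(-208)) = -2738734 + (352143/1325 + 936/25) = -2738734 + 401751/1325 = -3628420799/1325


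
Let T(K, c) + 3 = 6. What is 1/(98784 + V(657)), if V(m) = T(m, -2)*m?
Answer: 1/100755 ≈ 9.9251e-6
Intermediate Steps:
T(K, c) = 3 (T(K, c) = -3 + 6 = 3)
V(m) = 3*m
1/(98784 + V(657)) = 1/(98784 + 3*657) = 1/(98784 + 1971) = 1/100755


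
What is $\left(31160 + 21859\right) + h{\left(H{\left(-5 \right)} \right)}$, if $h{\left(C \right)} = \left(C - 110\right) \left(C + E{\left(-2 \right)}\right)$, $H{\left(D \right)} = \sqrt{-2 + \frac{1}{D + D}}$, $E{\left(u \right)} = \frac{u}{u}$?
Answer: $\frac{529069}{10} - \frac{109 i \sqrt{210}}{10} \approx 52907.0 - 157.96 i$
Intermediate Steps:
$E{\left(u \right)} = 1$
$H{\left(D \right)} = \sqrt{-2 + \frac{1}{2 D}}$
$h{\left(C \right)} = \left(1 + C\right) \left(-110 + C\right)$ ($h{\left(C \right)} = \left(C - 110\right) \left(C + 1\right) = \left(-110 + C\right) \left(1 + C\right) = \left(1 + C\right) \left(-110 + C\right)$)
$\left(31160 + 21859\right) + h{\left(H{\left(-5 \right)} \right)} = \left(31160 + 21859\right) - \left(110 + \frac{21}{10} + 109 \cdot \frac{1}{2} \sqrt{-8 + \frac{2}{-5}}\right) = 53019 - \left(110 + \frac{21}{10} + 109 \cdot \frac{1}{2} \sqrt{-8 + 2 \left(- \frac{1}{5}\right)}\right) = 53019 - \left(110 + \frac{21}{10} + 109 \cdot \frac{1}{2} \sqrt{-8 - \frac{2}{5}}\right) = 53019 - \left(110 + \frac{21}{10} + 109 \cdot \frac{1}{2} \sqrt{- \frac{42}{5}}\right) = 53019 - \left(110 + \frac{21}{10} + 109 \cdot \frac{1}{2} \frac{i \sqrt{210}}{5}\right) = 53019 - \left(110 + \frac{21}{10} + 109 \cdot \frac{1}{10} i \sqrt{210}\right) = 53019 - \left(\frac{1121}{10} + \frac{109 i \sqrt{210}}{10}\right) = \frac{529069}{10} - \frac{109 i \sqrt{210}}{10}$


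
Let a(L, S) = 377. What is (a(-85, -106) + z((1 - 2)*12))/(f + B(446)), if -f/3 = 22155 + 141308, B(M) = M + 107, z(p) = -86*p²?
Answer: 12007/489836 ≈ 0.024512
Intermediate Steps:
B(M) = 107 + M
f = -490389 (f = -3*(22155 + 141308) = -3*163463 = -490389)
(a(-85, -106) + z((1 - 2)*12))/(f + B(446)) = (377 - 86*144*(1 - 2)²)/(-490389 + (107 + 446)) = (377 - 86*(-1*12)²)/(-490389 + 553) = (377 - 86*(-12)²)/(-489836) = (377 - 86*144)*(-1/489836) = (377 - 12384)*(-1/489836) = -12007*(-1/489836) = 12007/489836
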